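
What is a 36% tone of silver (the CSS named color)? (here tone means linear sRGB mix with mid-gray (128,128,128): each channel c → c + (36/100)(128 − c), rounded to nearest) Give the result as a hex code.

CSS silver is rgb(192, 192, 192).
Per channel, c → c + 0.36(128 − c):
  R: 192 − 23.04 = 168.96 → 169
  G: 192 − 23.04 = 168.96 → 169
  B: 192 + 0.36×(128−192) = 192 − 23.04 = 168.96 → 169
rgb(169, 169, 169) = #a9a9a9.

#a9a9a9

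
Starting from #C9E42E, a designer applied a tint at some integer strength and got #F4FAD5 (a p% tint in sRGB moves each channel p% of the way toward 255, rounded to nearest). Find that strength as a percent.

80%

#C9E42E is rgb(201, 228, 46); #F4FAD5 is rgb(244, 250, 213).
On the B channel (widest range): 213 ≈ 46 + (p/100)(255 − 46), so p ≈ 100×(213 − 46)/(255 − 46) = 16700/209 = 79.90.
p = 80 reproduces all three channels after rounding.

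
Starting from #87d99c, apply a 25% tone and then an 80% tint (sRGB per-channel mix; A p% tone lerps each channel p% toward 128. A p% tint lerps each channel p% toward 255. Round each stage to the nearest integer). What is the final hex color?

#e7f3ea

#87d99c is rgb(135, 217, 156).
A 25% tone moves each channel 25% toward 128:
  R: 135 + 0.25×(128−135) = 135 − 1.75 = 133.25 → 133
  G: 217 − 22.25 = 194.75 → 195
  B: 156 + 0.25×(128−156) = 156 − 7 = 149 → 149
After the tone: rgb(133, 195, 149) = #85c395.
Per channel, c → c + 0.8(255 − c):
  R: 133 + 97.6 = 230.6 → 231
  G: 195 + 0.8×(255−195) = 195 + 48 = 243 → 243
  B: 149 + 0.8×(255−149) = 149 + 84.8 = 233.8 → 234
rgb(231, 243, 234) = #e7f3ea.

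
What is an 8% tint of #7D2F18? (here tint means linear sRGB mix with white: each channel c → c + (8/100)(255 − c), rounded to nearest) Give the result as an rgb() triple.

rgb(135, 64, 42)

#7D2F18 is rgb(125, 47, 24).
An 8% tint moves each channel 8% toward 255:
  R: 125 + 10.4 = 135.4 → 135
  G: 47 + 0.08×(255−47) = 47 + 16.64 = 63.64 → 64
  B: 24 + 18.48 = 42.48 → 42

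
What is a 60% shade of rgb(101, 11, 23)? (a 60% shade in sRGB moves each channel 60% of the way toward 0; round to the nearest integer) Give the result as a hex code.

A 60% shade moves each channel 60% toward 0:
  R: 101 − 60.6 = 40.4 → 40
  G: 11 + 0.6×(0−11) = 11 − 6.6 = 4.4 → 4
  B: 23 + 0.6×(0−23) = 23 − 13.8 = 9.2 → 9
rgb(40, 4, 9) = #280409.

#280409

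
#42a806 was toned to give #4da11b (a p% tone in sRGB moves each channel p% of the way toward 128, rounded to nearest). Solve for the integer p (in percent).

17%

#42a806 is rgb(66, 168, 6); #4da11b is rgb(77, 161, 27).
On the B channel (widest range): 27 ≈ 6 + (p/100)(128 − 6), so p ≈ 100×(27 − 6)/(128 − 6) = 2100/122 = 17.21.
p = 17 reproduces all three channels after rounding.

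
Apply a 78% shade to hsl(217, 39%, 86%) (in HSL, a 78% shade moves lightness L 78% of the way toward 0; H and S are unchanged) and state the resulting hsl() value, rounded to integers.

L moves 78% from 86 toward 0: 86 − 67.08 = 18.92 → 19.
H and S are unchanged.

hsl(217, 39%, 19%)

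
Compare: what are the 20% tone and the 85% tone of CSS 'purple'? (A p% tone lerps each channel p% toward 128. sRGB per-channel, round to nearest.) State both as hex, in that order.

CSS purple is rgb(128, 0, 128).
20% tone:
  R: 128 + 0.2×(128−128) = 128 + 0 = 128 → 128
  G: 0 + 25.6 = 25.6 → 26
  B: 128 + 0.2×(128−128) = 128 + 0 = 128 → 128
  → #801A80
85% tone:
  R: 128 + 0 = 128 → 128
  G: 0 + 0.85×(128−0) = 0 + 108.8 = 108.8 → 109
  B: 128 + 0.85×(128−128) = 128 + 0 = 128 → 128
  → #806D80

#801A80, #806D80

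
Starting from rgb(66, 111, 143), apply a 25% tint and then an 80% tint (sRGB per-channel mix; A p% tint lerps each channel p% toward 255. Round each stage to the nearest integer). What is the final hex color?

Per channel, c → c + 0.25(255 − c):
  R: 66 + 0.25×(255−66) = 66 + 47.25 = 113.25 → 113
  G: 111 + 36 = 147 → 147
  B: 143 + 0.25×(255−143) = 143 + 28 = 171 → 171
After the tint: rgb(113, 147, 171) = #7193AB.
Lerp each channel 80% toward 255:
  R: 113 + 0.8×(255−113) = 113 + 113.6 = 226.6 → 227
  G: 147 + 86.4 = 233.4 → 233
  B: 171 + 0.8×(255−171) = 171 + 67.2 = 238.2 → 238
rgb(227, 233, 238) = #E3E9EE.

#E3E9EE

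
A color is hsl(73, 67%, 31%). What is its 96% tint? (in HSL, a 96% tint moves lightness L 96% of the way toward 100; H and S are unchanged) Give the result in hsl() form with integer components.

hsl(73, 67%, 97%)

L moves 96% from 31 toward 100: 31 + 66.24 = 97.24 → 97.
H and S are unchanged.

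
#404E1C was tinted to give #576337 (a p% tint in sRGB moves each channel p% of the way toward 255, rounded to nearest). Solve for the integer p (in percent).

12%

#404E1C is rgb(64, 78, 28); #576337 is rgb(87, 99, 55).
On the B channel (widest range): 55 ≈ 28 + (p/100)(255 − 28), so p ≈ 100×(55 − 28)/(255 − 28) = 2700/227 = 11.89.
p = 12 reproduces all three channels after rounding.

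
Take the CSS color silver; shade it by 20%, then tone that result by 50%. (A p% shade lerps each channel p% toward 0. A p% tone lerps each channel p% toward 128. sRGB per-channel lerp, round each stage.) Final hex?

CSS silver is rgb(192, 192, 192).
A 20% shade moves each channel 20% toward 0:
  R: 192 + 0.2×(0−192) = 192 − 38.4 = 153.6 → 154
  G: 192 + 0.2×(0−192) = 192 − 38.4 = 153.6 → 154
  B: 192 + 0.2×(0−192) = 192 − 38.4 = 153.6 → 154
After the shade: rgb(154, 154, 154) = #9A9A9A.
A 50% tone moves each channel 50% toward 128:
  R: 154 + 0.5×(128−154) = 154 − 13 = 141 → 141
  G: 154 − 13 = 141 → 141
  B: 154 − 13 = 141 → 141
rgb(141, 141, 141) = #8D8D8D.

#8D8D8D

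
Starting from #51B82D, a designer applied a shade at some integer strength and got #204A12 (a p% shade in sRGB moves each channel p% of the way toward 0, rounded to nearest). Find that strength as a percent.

60%

#51B82D is rgb(81, 184, 45); #204A12 is rgb(32, 74, 18).
On the G channel (widest range): 74 ≈ 184 + (p/100)(0 − 184), so p ≈ 100×(74 − 184)/(0 − 184) = -11000/-184 = 59.78.
p = 60 reproduces all three channels after rounding.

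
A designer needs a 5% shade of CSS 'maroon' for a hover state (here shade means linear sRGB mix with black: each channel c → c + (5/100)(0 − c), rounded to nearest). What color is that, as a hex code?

#7a0000

CSS maroon is rgb(128, 0, 0).
A 5% shade moves each channel 5% toward 0:
  R: 128 + 0.05×(0−128) = 128 − 6.4 = 121.6 → 122
  G: 0 + 0.05×(0−0) = 0 + 0 = 0 → 0
  B: 0 + 0.05×(0−0) = 0 + 0 = 0 → 0
rgb(122, 0, 0) = #7a0000.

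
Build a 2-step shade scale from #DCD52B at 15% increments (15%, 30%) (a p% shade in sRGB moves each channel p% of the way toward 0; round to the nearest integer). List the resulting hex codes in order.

#BBB525, #9A951E

#DCD52B is rgb(220, 213, 43).
15%: (220 − 33 = 187→187, 213 − 31.95 = 181.05→181, 43 − 6.45 = 36.55→37) → #BBB525
30%: (220 − 66 = 154→154, 213 − 63.9 = 149.1→149, 43 − 12.9 = 30.1→30) → #9A951E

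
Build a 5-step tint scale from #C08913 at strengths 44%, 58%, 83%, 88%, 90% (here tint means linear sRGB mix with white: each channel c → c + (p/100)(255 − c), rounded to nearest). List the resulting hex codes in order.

#DCBD7B, #E5CD9C, #F4EBD7, #F7F1E3, #F9F3E7

#C08913 is rgb(192, 137, 19).
44%: (192 + 27.72 = 219.72→220, 137 + 51.92 = 188.92→189, 19 + 103.84 = 122.84→123) → #DCBD7B
58%: (192 + 36.54 = 228.54→229, 137 + 68.44 = 205.44→205, 19 + 136.88 = 155.88→156) → #E5CD9C
83%: (192 + 52.29 = 244.29→244, 137 + 97.94 = 234.94→235, 19 + 195.88 = 214.88→215) → #F4EBD7
88%: (192 + 55.44 = 247.44→247, 137 + 103.84 = 240.84→241, 19 + 207.68 = 226.68→227) → #F7F1E3
90%: (192 + 56.7 = 248.7→249, 137 + 106.2 = 243.2→243, 19 + 212.4 = 231.4→231) → #F9F3E7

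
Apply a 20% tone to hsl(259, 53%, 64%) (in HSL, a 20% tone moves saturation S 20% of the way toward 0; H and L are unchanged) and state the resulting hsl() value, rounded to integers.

hsl(259, 42%, 64%)

S moves 20% from 53 toward 0: 53 − 10.6 = 42.4 → 42.
H and L are unchanged.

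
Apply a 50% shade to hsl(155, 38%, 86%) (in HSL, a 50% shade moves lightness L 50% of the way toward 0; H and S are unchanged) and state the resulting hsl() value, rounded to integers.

hsl(155, 38%, 43%)

L moves 50% from 86 toward 0: 86 − 43 = 43 → 43.
H and S are unchanged.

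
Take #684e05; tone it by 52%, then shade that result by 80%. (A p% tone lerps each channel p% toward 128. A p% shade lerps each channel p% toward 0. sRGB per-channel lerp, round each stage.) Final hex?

#684e05 is rgb(104, 78, 5).
Lerp each channel 52% toward 128:
  R: 104 + 0.52×(128−104) = 104 + 12.48 = 116.48 → 116
  G: 78 + 0.52×(128−78) = 78 + 26 = 104 → 104
  B: 5 + 0.52×(128−5) = 5 + 63.96 = 68.96 → 69
After the tone: rgb(116, 104, 69) = #746845.
Lerp each channel 80% toward 0:
  R: 116 − 92.8 = 23.2 → 23
  G: 104 + 0.8×(0−104) = 104 − 83.2 = 20.8 → 21
  B: 69 + 0.8×(0−69) = 69 − 55.2 = 13.8 → 14
rgb(23, 21, 14) = #17150e.

#17150e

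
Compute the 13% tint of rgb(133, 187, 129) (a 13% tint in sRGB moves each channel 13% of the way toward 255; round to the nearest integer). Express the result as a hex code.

A 13% tint moves each channel 13% toward 255:
  R: 133 + 15.86 = 148.86 → 149
  G: 187 + 0.13×(255−187) = 187 + 8.84 = 195.84 → 196
  B: 129 + 0.13×(255−129) = 129 + 16.38 = 145.38 → 145
rgb(149, 196, 145) = #95c491.

#95c491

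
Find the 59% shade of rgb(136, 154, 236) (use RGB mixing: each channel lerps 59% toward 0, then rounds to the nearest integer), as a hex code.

Per channel, c → c + 0.59(0 − c):
  R: 136 − 80.24 = 55.76 → 56
  G: 154 − 90.86 = 63.14 → 63
  B: 236 − 139.24 = 96.76 → 97
rgb(56, 63, 97) = #383f61.

#383f61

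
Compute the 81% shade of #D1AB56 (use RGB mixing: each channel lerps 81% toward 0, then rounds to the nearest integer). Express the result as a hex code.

#282010

#D1AB56 is rgb(209, 171, 86).
An 81% shade moves each channel 81% toward 0:
  R: 209 − 169.29 = 39.71 → 40
  G: 171 − 138.51 = 32.49 → 32
  B: 86 − 69.66 = 16.34 → 16
rgb(40, 32, 16) = #282010.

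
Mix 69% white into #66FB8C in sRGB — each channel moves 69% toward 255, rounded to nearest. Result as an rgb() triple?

rgb(208, 254, 219)

#66FB8C is rgb(102, 251, 140).
Per channel, c → c + 0.69(255 − c):
  R: 102 + 105.57 = 207.57 → 208
  G: 251 + 0.69×(255−251) = 251 + 2.76 = 253.76 → 254
  B: 140 + 0.69×(255−140) = 140 + 79.35 = 219.35 → 219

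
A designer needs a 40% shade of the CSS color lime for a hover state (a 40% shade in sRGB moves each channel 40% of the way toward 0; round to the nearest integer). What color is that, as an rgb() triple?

rgb(0, 153, 0)

CSS lime is rgb(0, 255, 0).
Per channel, c → c + 0.4(0 − c):
  R: 0 + 0.4×(0−0) = 0 + 0 = 0 → 0
  G: 255 + 0.4×(0−255) = 255 − 102 = 153 → 153
  B: 0 + 0 = 0 → 0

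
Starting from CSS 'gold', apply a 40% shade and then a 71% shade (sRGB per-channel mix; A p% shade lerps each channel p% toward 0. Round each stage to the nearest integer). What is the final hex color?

CSS gold is rgb(255, 215, 0).
Per channel, c → c + 0.4(0 − c):
  R: 255 + 0.4×(0−255) = 255 − 102 = 153 → 153
  G: 215 − 86 = 129 → 129
  B: 0 + 0.4×(0−0) = 0 + 0 = 0 → 0
After the shade: rgb(153, 129, 0) = #998100.
A 71% shade moves each channel 71% toward 0:
  R: 153 − 108.63 = 44.37 → 44
  G: 129 − 91.59 = 37.41 → 37
  B: 0 + 0 = 0 → 0
rgb(44, 37, 0) = #2c2500.

#2c2500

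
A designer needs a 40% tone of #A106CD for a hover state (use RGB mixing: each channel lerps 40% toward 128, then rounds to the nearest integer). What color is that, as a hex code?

#A106CD is rgb(161, 6, 205).
A 40% tone moves each channel 40% toward 128:
  R: 161 + 0.4×(128−161) = 161 − 13.2 = 147.8 → 148
  G: 6 + 0.4×(128−6) = 6 + 48.8 = 54.8 → 55
  B: 205 − 30.8 = 174.2 → 174
rgb(148, 55, 174) = #9437AE.

#9437AE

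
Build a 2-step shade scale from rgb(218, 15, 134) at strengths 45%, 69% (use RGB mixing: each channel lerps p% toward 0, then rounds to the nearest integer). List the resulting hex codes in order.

#78084A, #44052A

45%: (218 − 98.1 = 119.9→120, 15 − 6.75 = 8.25→8, 134 − 60.3 = 73.7→74) → #78084A
69%: (218 − 150.42 = 67.58→68, 15 − 10.35 = 4.65→5, 134 − 92.46 = 41.54→42) → #44052A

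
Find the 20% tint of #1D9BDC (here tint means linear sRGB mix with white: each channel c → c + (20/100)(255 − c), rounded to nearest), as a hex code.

#4AAFE3

#1D9BDC is rgb(29, 155, 220).
Per channel, c → c + 0.2(255 − c):
  R: 29 + 45.2 = 74.2 → 74
  G: 155 + 0.2×(255−155) = 155 + 20 = 175 → 175
  B: 220 + 7 = 227 → 227
rgb(74, 175, 227) = #4AAFE3.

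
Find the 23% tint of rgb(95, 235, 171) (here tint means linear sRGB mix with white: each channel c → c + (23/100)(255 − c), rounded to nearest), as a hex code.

#84F0BE

Lerp each channel 23% toward 255:
  R: 95 + 0.23×(255−95) = 95 + 36.8 = 131.8 → 132
  G: 235 + 0.23×(255−235) = 235 + 4.6 = 239.6 → 240
  B: 171 + 0.23×(255−171) = 171 + 19.32 = 190.32 → 190
rgb(132, 240, 190) = #84F0BE.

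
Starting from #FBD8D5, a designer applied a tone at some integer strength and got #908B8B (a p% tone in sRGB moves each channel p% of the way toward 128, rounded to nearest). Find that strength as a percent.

87%

#FBD8D5 is rgb(251, 216, 213); #908B8B is rgb(144, 139, 139).
On the R channel (widest range): 144 ≈ 251 + (p/100)(128 − 251), so p ≈ 100×(144 − 251)/(128 − 251) = -10700/-123 = 86.99.
p = 87 reproduces all three channels after rounding.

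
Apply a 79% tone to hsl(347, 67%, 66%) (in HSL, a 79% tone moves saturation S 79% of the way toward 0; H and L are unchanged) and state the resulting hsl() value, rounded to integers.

S moves 79% from 67 toward 0: 67 − 52.93 = 14.07 → 14.
H and L are unchanged.

hsl(347, 14%, 66%)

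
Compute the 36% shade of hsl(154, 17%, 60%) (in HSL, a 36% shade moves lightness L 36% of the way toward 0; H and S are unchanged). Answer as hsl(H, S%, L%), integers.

L moves 36% from 60 toward 0: 60 − 21.6 = 38.4 → 38.
H and S are unchanged.

hsl(154, 17%, 38%)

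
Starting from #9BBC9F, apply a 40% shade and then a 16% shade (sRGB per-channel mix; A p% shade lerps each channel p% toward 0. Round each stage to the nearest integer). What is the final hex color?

#4E5F50

#9BBC9F is rgb(155, 188, 159).
A 40% shade moves each channel 40% toward 0:
  R: 155 − 62 = 93 → 93
  G: 188 + 0.4×(0−188) = 188 − 75.2 = 112.8 → 113
  B: 159 − 63.6 = 95.4 → 95
After the shade: rgb(93, 113, 95) = #5D715F.
A 16% shade moves each channel 16% toward 0:
  R: 93 + 0.16×(0−93) = 93 − 14.88 = 78.12 → 78
  G: 113 + 0.16×(0−113) = 113 − 18.08 = 94.92 → 95
  B: 95 + 0.16×(0−95) = 95 − 15.2 = 79.8 → 80
rgb(78, 95, 80) = #4E5F50.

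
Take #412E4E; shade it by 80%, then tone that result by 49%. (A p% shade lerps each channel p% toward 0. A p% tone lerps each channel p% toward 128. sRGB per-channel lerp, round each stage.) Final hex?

#454347

#412E4E is rgb(65, 46, 78).
An 80% shade moves each channel 80% toward 0:
  R: 65 + 0.8×(0−65) = 65 − 52 = 13 → 13
  G: 46 + 0.8×(0−46) = 46 − 36.8 = 9.2 → 9
  B: 78 + 0.8×(0−78) = 78 − 62.4 = 15.6 → 16
After the shade: rgb(13, 9, 16) = #0D0910.
Per channel, c → c + 0.49(128 − c):
  R: 13 + 56.35 = 69.35 → 69
  G: 9 + 0.49×(128−9) = 9 + 58.31 = 67.31 → 67
  B: 16 + 0.49×(128−16) = 16 + 54.88 = 70.88 → 71
rgb(69, 67, 71) = #454347.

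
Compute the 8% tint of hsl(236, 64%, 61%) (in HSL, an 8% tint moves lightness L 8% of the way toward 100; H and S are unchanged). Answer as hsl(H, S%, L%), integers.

L moves 8% from 61 toward 100: 61 + 3.12 = 64.12 → 64.
H and S are unchanged.

hsl(236, 64%, 64%)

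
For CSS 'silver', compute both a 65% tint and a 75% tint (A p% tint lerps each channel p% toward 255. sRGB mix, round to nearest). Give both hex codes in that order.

CSS silver is rgb(192, 192, 192).
65% tint:
  R: 192 + 0.65×(255−192) = 192 + 40.95 = 232.95 → 233
  G: 192 + 40.95 = 232.95 → 233
  B: 192 + 0.65×(255−192) = 192 + 40.95 = 232.95 → 233
  → #e9e9e9
75% tint:
  R: 192 + 0.75×(255−192) = 192 + 47.25 = 239.25 → 239
  G: 192 + 0.75×(255−192) = 192 + 47.25 = 239.25 → 239
  B: 192 + 0.75×(255−192) = 192 + 47.25 = 239.25 → 239
  → #efefef

#e9e9e9, #efefef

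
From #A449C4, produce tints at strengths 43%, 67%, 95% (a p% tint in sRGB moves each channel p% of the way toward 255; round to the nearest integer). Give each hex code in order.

#CB97DD, #E1C3EC, #FAF6FC

#A449C4 is rgb(164, 73, 196).
43%: (164 + 39.13 = 203.13→203, 73 + 78.26 = 151.26→151, 196 + 25.37 = 221.37→221) → #CB97DD
67%: (164 + 60.97 = 224.97→225, 73 + 121.94 = 194.94→195, 196 + 39.53 = 235.53→236) → #E1C3EC
95%: (164 + 86.45 = 250.45→250, 73 + 172.9 = 245.9→246, 196 + 56.05 = 252.05→252) → #FAF6FC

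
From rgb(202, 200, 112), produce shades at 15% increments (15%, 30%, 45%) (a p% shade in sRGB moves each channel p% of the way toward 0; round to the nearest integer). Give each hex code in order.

15%: (202 − 30.3 = 171.7→172, 200 − 30 = 170→170, 112 − 16.8 = 95.2→95) → #ACAA5F
30%: (202 − 60.6 = 141.4→141, 200 − 60 = 140→140, 112 − 33.6 = 78.4→78) → #8D8C4E
45%: (202 − 90.9 = 111.1→111, 200 − 90 = 110→110, 112 − 50.4 = 61.6→62) → #6F6E3E

#ACAA5F, #8D8C4E, #6F6E3E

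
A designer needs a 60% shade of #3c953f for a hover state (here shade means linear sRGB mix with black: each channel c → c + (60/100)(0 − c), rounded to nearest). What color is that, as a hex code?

#183c19

#3c953f is rgb(60, 149, 63).
Lerp each channel 60% toward 0:
  R: 60 + 0.6×(0−60) = 60 − 36 = 24 → 24
  G: 149 + 0.6×(0−149) = 149 − 89.4 = 59.6 → 60
  B: 63 − 37.8 = 25.2 → 25
rgb(24, 60, 25) = #183c19.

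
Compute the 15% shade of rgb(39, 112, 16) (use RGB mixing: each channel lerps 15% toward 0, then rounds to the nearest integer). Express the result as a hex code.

A 15% shade moves each channel 15% toward 0:
  R: 39 − 5.85 = 33.15 → 33
  G: 112 + 0.15×(0−112) = 112 − 16.8 = 95.2 → 95
  B: 16 + 0.15×(0−16) = 16 − 2.4 = 13.6 → 14
rgb(33, 95, 14) = #215F0E.

#215F0E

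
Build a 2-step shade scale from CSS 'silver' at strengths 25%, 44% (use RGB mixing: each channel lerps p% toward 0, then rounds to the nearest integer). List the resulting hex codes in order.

CSS silver is rgb(192, 192, 192).
25%: (192 − 48 = 144→144, 192 − 48 = 144→144, 192 − 48 = 144→144) → #909090
44%: (192 − 84.48 = 107.52→108, 192 − 84.48 = 107.52→108, 192 − 84.48 = 107.52→108) → #6C6C6C

#909090, #6C6C6C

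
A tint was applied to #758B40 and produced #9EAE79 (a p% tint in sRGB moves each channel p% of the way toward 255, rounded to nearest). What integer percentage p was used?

30%

#758B40 is rgb(117, 139, 64); #9EAE79 is rgb(158, 174, 121).
On the B channel (widest range): 121 ≈ 64 + (p/100)(255 − 64), so p ≈ 100×(121 − 64)/(255 − 64) = 5700/191 = 29.84.
p = 30 reproduces all three channels after rounding.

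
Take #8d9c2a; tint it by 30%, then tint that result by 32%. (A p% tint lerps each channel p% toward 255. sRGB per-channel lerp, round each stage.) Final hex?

#8d9c2a is rgb(141, 156, 42).
A 30% tint moves each channel 30% toward 255:
  R: 141 + 34.2 = 175.2 → 175
  G: 156 + 29.7 = 185.7 → 186
  B: 42 + 63.9 = 105.9 → 106
After the tint: rgb(175, 186, 106) = #afba6a.
A 32% tint moves each channel 32% toward 255:
  R: 175 + 25.6 = 200.6 → 201
  G: 186 + 0.32×(255−186) = 186 + 22.08 = 208.08 → 208
  B: 106 + 0.32×(255−106) = 106 + 47.68 = 153.68 → 154
rgb(201, 208, 154) = #c9d09a.

#c9d09a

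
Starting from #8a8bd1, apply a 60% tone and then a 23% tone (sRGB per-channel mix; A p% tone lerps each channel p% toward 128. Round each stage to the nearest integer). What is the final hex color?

#8a8bd1 is rgb(138, 139, 209).
Per channel, c → c + 0.6(128 − c):
  R: 138 + 0.6×(128−138) = 138 − 6 = 132 → 132
  G: 139 + 0.6×(128−139) = 139 − 6.6 = 132.4 → 132
  B: 209 + 0.6×(128−209) = 209 − 48.6 = 160.4 → 160
After the tone: rgb(132, 132, 160) = #8484a0.
Per channel, c → c + 0.23(128 − c):
  R: 132 + 0.23×(128−132) = 132 − 0.92 = 131.08 → 131
  G: 132 + 0.23×(128−132) = 132 − 0.92 = 131.08 → 131
  B: 160 − 7.36 = 152.64 → 153
rgb(131, 131, 153) = #838399.

#838399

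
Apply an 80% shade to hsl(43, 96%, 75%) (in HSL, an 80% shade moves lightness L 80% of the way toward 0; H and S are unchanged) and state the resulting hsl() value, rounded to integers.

L moves 80% from 75 toward 0: 75 − 60 = 15 → 15.
H and S are unchanged.

hsl(43, 96%, 15%)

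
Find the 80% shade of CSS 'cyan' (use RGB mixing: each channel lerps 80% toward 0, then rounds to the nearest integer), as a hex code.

CSS cyan is rgb(0, 255, 255).
An 80% shade moves each channel 80% toward 0:
  R: 0 + 0 = 0 → 0
  G: 255 − 204 = 51 → 51
  B: 255 − 204 = 51 → 51
rgb(0, 51, 51) = #003333.

#003333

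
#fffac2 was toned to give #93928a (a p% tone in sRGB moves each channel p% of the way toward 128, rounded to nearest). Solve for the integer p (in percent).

85%

#fffac2 is rgb(255, 250, 194); #93928a is rgb(147, 146, 138).
On the R channel (widest range): 147 ≈ 255 + (p/100)(128 − 255), so p ≈ 100×(147 − 255)/(128 − 255) = -10800/-127 = 85.04.
p = 85 reproduces all three channels after rounding.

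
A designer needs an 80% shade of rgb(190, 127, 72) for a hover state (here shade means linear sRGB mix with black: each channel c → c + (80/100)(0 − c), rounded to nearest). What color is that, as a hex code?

Lerp each channel 80% toward 0:
  R: 190 − 152 = 38 → 38
  G: 127 − 101.6 = 25.4 → 25
  B: 72 − 57.6 = 14.4 → 14
rgb(38, 25, 14) = #26190E.

#26190E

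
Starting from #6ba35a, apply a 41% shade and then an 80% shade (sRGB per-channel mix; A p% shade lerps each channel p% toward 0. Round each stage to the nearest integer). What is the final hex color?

#6ba35a is rgb(107, 163, 90).
Lerp each channel 41% toward 0:
  R: 107 − 43.87 = 63.13 → 63
  G: 163 + 0.41×(0−163) = 163 − 66.83 = 96.17 → 96
  B: 90 − 36.9 = 53.1 → 53
After the shade: rgb(63, 96, 53) = #3f6035.
Per channel, c → c + 0.8(0 − c):
  R: 63 + 0.8×(0−63) = 63 − 50.4 = 12.6 → 13
  G: 96 + 0.8×(0−96) = 96 − 76.8 = 19.2 → 19
  B: 53 − 42.4 = 10.6 → 11
rgb(13, 19, 11) = #0d130b.

#0d130b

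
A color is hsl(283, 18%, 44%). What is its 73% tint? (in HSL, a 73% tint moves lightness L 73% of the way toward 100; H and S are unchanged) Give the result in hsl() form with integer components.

hsl(283, 18%, 85%)

L moves 73% from 44 toward 100: 44 + 40.88 = 84.88 → 85.
H and S are unchanged.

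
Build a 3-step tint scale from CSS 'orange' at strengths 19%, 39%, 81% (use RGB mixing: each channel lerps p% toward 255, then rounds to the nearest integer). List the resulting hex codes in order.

#FFB630, #FFC863, #FFEECF

CSS orange is rgb(255, 165, 0).
19%: (255→255, 165 + 17.1 = 182.1→182, 0 + 48.45 = 48.45→48) → #FFB630
39%: (255→255, 165 + 35.1 = 200.1→200, 0 + 99.45 = 99.45→99) → #FFC863
81%: (255→255, 165 + 72.9 = 237.9→238, 0 + 206.55 = 206.55→207) → #FFEECF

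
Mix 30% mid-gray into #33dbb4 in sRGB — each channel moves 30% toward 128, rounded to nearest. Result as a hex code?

#4ac0a4

#33dbb4 is rgb(51, 219, 180).
A 30% tone moves each channel 30% toward 128:
  R: 51 + 23.1 = 74.1 → 74
  G: 219 − 27.3 = 191.7 → 192
  B: 180 + 0.3×(128−180) = 180 − 15.6 = 164.4 → 164
rgb(74, 192, 164) = #4ac0a4.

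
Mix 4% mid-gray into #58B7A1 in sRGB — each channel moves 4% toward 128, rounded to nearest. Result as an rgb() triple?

rgb(90, 181, 160)

#58B7A1 is rgb(88, 183, 161).
Per channel, c → c + 0.04(128 − c):
  R: 88 + 0.04×(128−88) = 88 + 1.6 = 89.6 → 90
  G: 183 + 0.04×(128−183) = 183 − 2.2 = 180.8 → 181
  B: 161 + 0.04×(128−161) = 161 − 1.32 = 159.68 → 160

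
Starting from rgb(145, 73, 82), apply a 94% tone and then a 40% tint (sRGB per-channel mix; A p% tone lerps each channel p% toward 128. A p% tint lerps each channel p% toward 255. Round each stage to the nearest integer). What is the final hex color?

#b3b1b1

Lerp each channel 94% toward 128:
  R: 145 + 0.94×(128−145) = 145 − 15.98 = 129.02 → 129
  G: 73 + 0.94×(128−73) = 73 + 51.7 = 124.7 → 125
  B: 82 + 0.94×(128−82) = 82 + 43.24 = 125.24 → 125
After the tone: rgb(129, 125, 125) = #817d7d.
Lerp each channel 40% toward 255:
  R: 129 + 50.4 = 179.4 → 179
  G: 125 + 52 = 177 → 177
  B: 125 + 52 = 177 → 177
rgb(179, 177, 177) = #b3b1b1.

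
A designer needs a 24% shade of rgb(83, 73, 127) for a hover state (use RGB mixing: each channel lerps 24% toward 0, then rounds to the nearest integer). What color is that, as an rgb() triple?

Lerp each channel 24% toward 0:
  R: 83 − 19.92 = 63.08 → 63
  G: 73 − 17.52 = 55.48 → 55
  B: 127 − 30.48 = 96.52 → 97

rgb(63, 55, 97)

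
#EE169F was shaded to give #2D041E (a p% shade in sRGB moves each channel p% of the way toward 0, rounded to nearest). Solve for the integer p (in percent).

#EE169F is rgb(238, 22, 159); #2D041E is rgb(45, 4, 30).
On the R channel (widest range): 45 ≈ 238 + (p/100)(0 − 238), so p ≈ 100×(45 − 238)/(0 − 238) = -19300/-238 = 81.09.
p = 81 reproduces all three channels after rounding.

81%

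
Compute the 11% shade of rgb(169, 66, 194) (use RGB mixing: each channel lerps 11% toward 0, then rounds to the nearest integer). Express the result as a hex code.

#963bad

Per channel, c → c + 0.11(0 − c):
  R: 169 + 0.11×(0−169) = 169 − 18.59 = 150.41 → 150
  G: 66 − 7.26 = 58.74 → 59
  B: 194 − 21.34 = 172.66 → 173
rgb(150, 59, 173) = #963bad.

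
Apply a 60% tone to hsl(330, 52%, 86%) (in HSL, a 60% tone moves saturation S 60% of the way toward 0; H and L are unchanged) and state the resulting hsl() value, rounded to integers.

hsl(330, 21%, 86%)

S moves 60% from 52 toward 0: 52 − 31.2 = 20.8 → 21.
H and L are unchanged.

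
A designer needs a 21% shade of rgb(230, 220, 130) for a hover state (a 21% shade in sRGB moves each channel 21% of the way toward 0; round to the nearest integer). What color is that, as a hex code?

A 21% shade moves each channel 21% toward 0:
  R: 230 + 0.21×(0−230) = 230 − 48.3 = 181.7 → 182
  G: 220 + 0.21×(0−220) = 220 − 46.2 = 173.8 → 174
  B: 130 + 0.21×(0−130) = 130 − 27.3 = 102.7 → 103
rgb(182, 174, 103) = #B6AE67.

#B6AE67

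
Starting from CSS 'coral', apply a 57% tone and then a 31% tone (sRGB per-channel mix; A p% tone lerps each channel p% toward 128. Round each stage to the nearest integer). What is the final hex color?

CSS coral is rgb(255, 127, 80).
Lerp each channel 57% toward 128:
  R: 255 − 72.39 = 182.61 → 183
  G: 127 + 0.57×(128−127) = 127 + 0.57 = 127.57 → 128
  B: 80 + 0.57×(128−80) = 80 + 27.36 = 107.36 → 107
After the tone: rgb(183, 128, 107) = #b7806b.
Lerp each channel 31% toward 128:
  R: 183 + 0.31×(128−183) = 183 − 17.05 = 165.95 → 166
  G: 128 + 0 = 128 → 128
  B: 107 + 0.31×(128−107) = 107 + 6.51 = 113.51 → 114
rgb(166, 128, 114) = #a68072.

#a68072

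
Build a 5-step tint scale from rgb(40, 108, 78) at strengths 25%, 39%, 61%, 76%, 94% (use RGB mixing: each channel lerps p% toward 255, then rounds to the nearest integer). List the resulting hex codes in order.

#5E917A, #7CA593, #ABC6BA, #CBDCD5, #F2F6F4

25%: (40 + 53.75 = 93.75→94, 108 + 36.75 = 144.75→145, 78 + 44.25 = 122.25→122) → #5E917A
39%: (40 + 83.85 = 123.85→124, 108 + 57.33 = 165.33→165, 78 + 69.03 = 147.03→147) → #7CA593
61%: (40 + 131.15 = 171.15→171, 108 + 89.67 = 197.67→198, 78 + 107.97 = 185.97→186) → #ABC6BA
76%: (40 + 163.4 = 203.4→203, 108 + 111.72 = 219.72→220, 78 + 134.52 = 212.52→213) → #CBDCD5
94%: (40 + 202.1 = 242.1→242, 108 + 138.18 = 246.18→246, 78 + 166.38 = 244.38→244) → #F2F6F4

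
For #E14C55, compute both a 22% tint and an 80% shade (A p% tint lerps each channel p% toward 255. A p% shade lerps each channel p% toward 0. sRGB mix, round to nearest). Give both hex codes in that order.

#E14C55 is rgb(225, 76, 85).
22% tint:
  R: 225 + 6.6 = 231.6 → 232
  G: 76 + 0.22×(255−76) = 76 + 39.38 = 115.38 → 115
  B: 85 + 37.4 = 122.4 → 122
  → #E8737A
80% shade:
  R: 225 + 0.8×(0−225) = 225 − 180 = 45 → 45
  G: 76 − 60.8 = 15.2 → 15
  B: 85 − 68 = 17 → 17
  → #2D0F11

#E8737A, #2D0F11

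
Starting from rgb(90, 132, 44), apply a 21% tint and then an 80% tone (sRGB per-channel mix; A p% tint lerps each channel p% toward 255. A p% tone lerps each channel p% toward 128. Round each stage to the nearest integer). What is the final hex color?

#7F8678

A 21% tint moves each channel 21% toward 255:
  R: 90 + 0.21×(255−90) = 90 + 34.65 = 124.65 → 125
  G: 132 + 0.21×(255−132) = 132 + 25.83 = 157.83 → 158
  B: 44 + 44.31 = 88.31 → 88
After the tint: rgb(125, 158, 88) = #7D9E58.
Lerp each channel 80% toward 128:
  R: 125 + 0.8×(128−125) = 125 + 2.4 = 127.4 → 127
  G: 158 + 0.8×(128−158) = 158 − 24 = 134 → 134
  B: 88 + 0.8×(128−88) = 88 + 32 = 120 → 120
rgb(127, 134, 120) = #7F8678.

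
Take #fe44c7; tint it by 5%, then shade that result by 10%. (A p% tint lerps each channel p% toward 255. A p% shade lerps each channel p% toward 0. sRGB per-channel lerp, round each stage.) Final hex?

#e545b6

#fe44c7 is rgb(254, 68, 199).
A 5% tint moves each channel 5% toward 255:
  R: 254 + 0.05 = 254.05 → 254
  G: 68 + 9.35 = 77.35 → 77
  B: 199 + 0.05×(255−199) = 199 + 2.8 = 201.8 → 202
After the tint: rgb(254, 77, 202) = #fe4dca.
Lerp each channel 10% toward 0:
  R: 254 + 0.1×(0−254) = 254 − 25.4 = 228.6 → 229
  G: 77 + 0.1×(0−77) = 77 − 7.7 = 69.3 → 69
  B: 202 − 20.2 = 181.8 → 182
rgb(229, 69, 182) = #e545b6.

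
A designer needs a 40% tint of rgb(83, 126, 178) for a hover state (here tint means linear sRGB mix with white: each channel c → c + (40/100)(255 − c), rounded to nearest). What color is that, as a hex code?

#98B2D1

A 40% tint moves each channel 40% toward 255:
  R: 83 + 0.4×(255−83) = 83 + 68.8 = 151.8 → 152
  G: 126 + 0.4×(255−126) = 126 + 51.6 = 177.6 → 178
  B: 178 + 0.4×(255−178) = 178 + 30.8 = 208.8 → 209
rgb(152, 178, 209) = #98B2D1.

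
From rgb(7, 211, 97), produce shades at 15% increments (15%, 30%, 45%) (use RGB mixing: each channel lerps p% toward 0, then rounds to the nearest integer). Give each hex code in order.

15%: (7 − 1.05 = 5.95→6, 211 − 31.65 = 179.35→179, 97 − 14.55 = 82.45→82) → #06B352
30%: (7 − 2.1 = 4.9→5, 211 − 63.3 = 147.7→148, 97 − 29.1 = 67.9→68) → #059444
45%: (7 − 3.15 = 3.85→4, 211 − 94.95 = 116.05→116, 97 − 43.65 = 53.35→53) → #047435

#06B352, #059444, #047435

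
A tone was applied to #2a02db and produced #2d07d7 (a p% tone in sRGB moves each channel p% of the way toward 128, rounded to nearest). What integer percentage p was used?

#2a02db is rgb(42, 2, 219); #2d07d7 is rgb(45, 7, 215).
On the G channel (widest range): 7 ≈ 2 + (p/100)(128 − 2), so p ≈ 100×(7 − 2)/(128 − 2) = 500/126 = 3.97.
p = 4 reproduces all three channels after rounding.

4%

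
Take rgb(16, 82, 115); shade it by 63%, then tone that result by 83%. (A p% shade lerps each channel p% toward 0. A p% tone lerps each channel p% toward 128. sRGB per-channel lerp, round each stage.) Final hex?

Lerp each channel 63% toward 0:
  R: 16 + 0.63×(0−16) = 16 − 10.08 = 5.92 → 6
  G: 82 − 51.66 = 30.34 → 30
  B: 115 + 0.63×(0−115) = 115 − 72.45 = 42.55 → 43
After the shade: rgb(6, 30, 43) = #061e2b.
An 83% tone moves each channel 83% toward 128:
  R: 6 + 101.26 = 107.26 → 107
  G: 30 + 81.34 = 111.34 → 111
  B: 43 + 0.83×(128−43) = 43 + 70.55 = 113.55 → 114
rgb(107, 111, 114) = #6b6f72.

#6b6f72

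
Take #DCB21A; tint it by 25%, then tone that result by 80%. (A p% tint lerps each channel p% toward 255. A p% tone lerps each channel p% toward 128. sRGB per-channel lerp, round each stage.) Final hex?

#DCB21A is rgb(220, 178, 26).
Lerp each channel 25% toward 255:
  R: 220 + 0.25×(255−220) = 220 + 8.75 = 228.75 → 229
  G: 178 + 0.25×(255−178) = 178 + 19.25 = 197.25 → 197
  B: 26 + 0.25×(255−26) = 26 + 57.25 = 83.25 → 83
After the tint: rgb(229, 197, 83) = #E5C553.
Per channel, c → c + 0.8(128 − c):
  R: 229 − 80.8 = 148.2 → 148
  G: 197 + 0.8×(128−197) = 197 − 55.2 = 141.8 → 142
  B: 83 + 36 = 119 → 119
rgb(148, 142, 119) = #948E77.

#948E77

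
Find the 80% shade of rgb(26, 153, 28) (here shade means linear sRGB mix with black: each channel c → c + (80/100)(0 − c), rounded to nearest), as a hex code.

#051f06

Per channel, c → c + 0.8(0 − c):
  R: 26 + 0.8×(0−26) = 26 − 20.8 = 5.2 → 5
  G: 153 − 122.4 = 30.6 → 31
  B: 28 + 0.8×(0−28) = 28 − 22.4 = 5.6 → 6
rgb(5, 31, 6) = #051f06.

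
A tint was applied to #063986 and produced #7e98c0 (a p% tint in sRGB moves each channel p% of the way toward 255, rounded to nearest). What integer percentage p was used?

48%

#063986 is rgb(6, 57, 134); #7e98c0 is rgb(126, 152, 192).
On the R channel (widest range): 126 ≈ 6 + (p/100)(255 − 6), so p ≈ 100×(126 − 6)/(255 − 6) = 12000/249 = 48.19.
p = 48 reproduces all three channels after rounding.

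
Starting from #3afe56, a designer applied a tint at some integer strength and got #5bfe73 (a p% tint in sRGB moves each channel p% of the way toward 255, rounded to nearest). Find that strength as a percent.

17%

#3afe56 is rgb(58, 254, 86); #5bfe73 is rgb(91, 254, 115).
On the R channel (widest range): 91 ≈ 58 + (p/100)(255 − 58), so p ≈ 100×(91 − 58)/(255 − 58) = 3300/197 = 16.75.
p = 17 reproduces all three channels after rounding.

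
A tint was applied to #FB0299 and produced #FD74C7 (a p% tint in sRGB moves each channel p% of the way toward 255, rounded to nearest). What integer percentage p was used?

#FB0299 is rgb(251, 2, 153); #FD74C7 is rgb(253, 116, 199).
On the G channel (widest range): 116 ≈ 2 + (p/100)(255 − 2), so p ≈ 100×(116 − 2)/(255 − 2) = 11400/253 = 45.06.
p = 45 reproduces all three channels after rounding.

45%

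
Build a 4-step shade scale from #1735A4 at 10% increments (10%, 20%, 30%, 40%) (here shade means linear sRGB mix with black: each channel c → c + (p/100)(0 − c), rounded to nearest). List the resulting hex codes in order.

#153094, #122A83, #102573, #0E2062

#1735A4 is rgb(23, 53, 164).
10%: (23 − 2.3 = 20.7→21, 53 − 5.3 = 47.7→48, 164 − 16.4 = 147.6→148) → #153094
20%: (23 − 4.6 = 18.4→18, 53 − 10.6 = 42.4→42, 164 − 32.8 = 131.2→131) → #122A83
30%: (23 − 6.9 = 16.1→16, 53 − 15.9 = 37.1→37, 164 − 49.2 = 114.8→115) → #102573
40%: (23 − 9.2 = 13.8→14, 53 − 21.2 = 31.8→32, 164 − 65.6 = 98.4→98) → #0E2062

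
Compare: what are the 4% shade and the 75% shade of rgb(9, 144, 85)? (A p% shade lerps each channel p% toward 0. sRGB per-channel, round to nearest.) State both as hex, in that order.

4% shade:
  R: 9 + 0.04×(0−9) = 9 − 0.36 = 8.64 → 9
  G: 144 + 0.04×(0−144) = 144 − 5.76 = 138.24 → 138
  B: 85 − 3.4 = 81.6 → 82
  → #098A52
75% shade:
  R: 9 + 0.75×(0−9) = 9 − 6.75 = 2.25 → 2
  G: 144 + 0.75×(0−144) = 144 − 108 = 36 → 36
  B: 85 + 0.75×(0−85) = 85 − 63.75 = 21.25 → 21
  → #022415

#098A52, #022415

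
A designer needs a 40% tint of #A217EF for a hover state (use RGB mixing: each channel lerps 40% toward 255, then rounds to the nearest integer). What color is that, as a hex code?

#A217EF is rgb(162, 23, 239).
Per channel, c → c + 0.4(255 − c):
  R: 162 + 0.4×(255−162) = 162 + 37.2 = 199.2 → 199
  G: 23 + 0.4×(255−23) = 23 + 92.8 = 115.8 → 116
  B: 239 + 0.4×(255−239) = 239 + 6.4 = 245.4 → 245
rgb(199, 116, 245) = #C774F5.

#C774F5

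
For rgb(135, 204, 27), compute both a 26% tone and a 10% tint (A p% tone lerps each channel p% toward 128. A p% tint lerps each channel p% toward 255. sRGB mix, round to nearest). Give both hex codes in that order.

26% tone:
  R: 135 − 1.82 = 133.18 → 133
  G: 204 + 0.26×(128−204) = 204 − 19.76 = 184.24 → 184
  B: 27 + 26.26 = 53.26 → 53
  → #85b835
10% tint:
  R: 135 + 12 = 147 → 147
  G: 204 + 0.1×(255−204) = 204 + 5.1 = 209.1 → 209
  B: 27 + 22.8 = 49.8 → 50
  → #93d132

#85b835, #93d132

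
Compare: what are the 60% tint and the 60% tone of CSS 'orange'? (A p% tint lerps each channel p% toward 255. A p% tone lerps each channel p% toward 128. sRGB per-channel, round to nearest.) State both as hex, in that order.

CSS orange is rgb(255, 165, 0).
60% tint:
  R: 255 + 0.6×(255−255) = 255 + 0 = 255 → 255
  G: 165 + 0.6×(255−165) = 165 + 54 = 219 → 219
  B: 0 + 153 = 153 → 153
  → #FFDB99
60% tone:
  R: 255 + 0.6×(128−255) = 255 − 76.2 = 178.8 → 179
  G: 165 + 0.6×(128−165) = 165 − 22.2 = 142.8 → 143
  B: 0 + 0.6×(128−0) = 0 + 76.8 = 76.8 → 77
  → #B38F4D

#FFDB99, #B38F4D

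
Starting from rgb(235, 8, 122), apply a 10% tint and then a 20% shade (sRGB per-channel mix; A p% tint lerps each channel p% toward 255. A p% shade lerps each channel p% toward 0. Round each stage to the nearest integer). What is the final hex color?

#be1a6c

Lerp each channel 10% toward 255:
  R: 235 + 2 = 237 → 237
  G: 8 + 0.1×(255−8) = 8 + 24.7 = 32.7 → 33
  B: 122 + 0.1×(255−122) = 122 + 13.3 = 135.3 → 135
After the tint: rgb(237, 33, 135) = #ed2187.
Lerp each channel 20% toward 0:
  R: 237 + 0.2×(0−237) = 237 − 47.4 = 189.6 → 190
  G: 33 + 0.2×(0−33) = 33 − 6.6 = 26.4 → 26
  B: 135 − 27 = 108 → 108
rgb(190, 26, 108) = #be1a6c.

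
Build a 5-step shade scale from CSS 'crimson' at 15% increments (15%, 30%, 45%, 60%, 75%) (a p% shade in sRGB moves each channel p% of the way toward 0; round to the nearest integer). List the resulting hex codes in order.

#BB1133, #9A0E2A, #790B21, #580818, #37050F

CSS crimson is rgb(220, 20, 60).
15%: (220 − 33 = 187→187, 20 − 3 = 17→17, 60 − 9 = 51→51) → #BB1133
30%: (220 − 66 = 154→154, 20 − 6 = 14→14, 60 − 18 = 42→42) → #9A0E2A
45%: (220 − 99 = 121→121, 20 − 9 = 11→11, 60 − 27 = 33→33) → #790B21
60%: (220 − 132 = 88→88, 20 − 12 = 8→8, 60 − 36 = 24→24) → #580818
75%: (220 − 165 = 55→55, 20 − 15 = 5→5, 60 − 45 = 15→15) → #37050F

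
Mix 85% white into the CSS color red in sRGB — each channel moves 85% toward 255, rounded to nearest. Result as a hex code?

#FFD9D9

CSS red is rgb(255, 0, 0).
Lerp each channel 85% toward 255:
  R: 255 + 0.85×(255−255) = 255 + 0 = 255 → 255
  G: 0 + 216.75 = 216.75 → 217
  B: 0 + 0.85×(255−0) = 0 + 216.75 = 216.75 → 217
rgb(255, 217, 217) = #FFD9D9.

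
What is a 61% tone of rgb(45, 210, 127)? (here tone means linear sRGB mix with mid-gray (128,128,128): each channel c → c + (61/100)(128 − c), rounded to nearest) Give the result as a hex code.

Lerp each channel 61% toward 128:
  R: 45 + 50.63 = 95.63 → 96
  G: 210 + 0.61×(128−210) = 210 − 50.02 = 159.98 → 160
  B: 127 + 0.61×(128−127) = 127 + 0.61 = 127.61 → 128
rgb(96, 160, 128) = #60A080.

#60A080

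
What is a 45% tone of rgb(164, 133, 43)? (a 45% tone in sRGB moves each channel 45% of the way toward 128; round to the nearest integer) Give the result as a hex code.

#948351

Lerp each channel 45% toward 128:
  R: 164 + 0.45×(128−164) = 164 − 16.2 = 147.8 → 148
  G: 133 − 2.25 = 130.75 → 131
  B: 43 + 0.45×(128−43) = 43 + 38.25 = 81.25 → 81
rgb(148, 131, 81) = #948351.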